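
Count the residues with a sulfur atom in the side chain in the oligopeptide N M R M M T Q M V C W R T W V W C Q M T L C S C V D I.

9

The sulfur-bearing residues are cysteine (–SH) and methionine (–S–CH₃).
Matching residues: M2, M4, M5, M8, C10, C17, M19, C22, C24.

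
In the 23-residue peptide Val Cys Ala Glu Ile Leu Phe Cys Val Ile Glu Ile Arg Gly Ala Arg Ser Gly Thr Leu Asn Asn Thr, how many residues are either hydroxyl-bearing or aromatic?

Hydroxyl-bearing: S, T, Y. Aromatic: F, W, Y.
Hydroxyl-bearing residues here: Ser17, Thr19, Thr23 (3).
Aromatic residues here: Phe7 (1).
(Y belongs to both groups, but none appear in this sequence.) Total = 3 + 1 = 4.

4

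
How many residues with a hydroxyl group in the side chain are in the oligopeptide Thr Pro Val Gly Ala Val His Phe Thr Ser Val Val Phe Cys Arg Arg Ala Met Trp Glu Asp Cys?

3

The –OH-bearing residues are Ser, Thr (aliphatic alcohols), and Tyr (phenol).
Matching residues: Thr1, Thr9, Ser10.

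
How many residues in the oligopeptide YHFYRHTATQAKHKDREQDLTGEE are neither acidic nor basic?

Acidic: D, E. Basic: K, R, H. All other residues are neither.
Matching residues: Y1, F3, Y4, T7, A8, T9, Q10, A11, Q18, L20, T21, G22.

12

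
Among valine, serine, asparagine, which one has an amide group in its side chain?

Only N (asparagine) and Q (glutamine) carry a side-chain carboxamide.
Of the listed options, only asparagine belongs to this group.

asparagine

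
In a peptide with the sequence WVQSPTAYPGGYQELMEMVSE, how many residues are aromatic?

F, W, and Y each carry an aromatic ring on the side chain.
Matching residues: W1, Y8, Y12.

3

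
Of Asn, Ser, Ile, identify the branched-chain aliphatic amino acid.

Valine (V), leucine (L), and isoleucine (I) are the branched-chain amino acids.
Of the listed options, only Ile belongs to this group.

Ile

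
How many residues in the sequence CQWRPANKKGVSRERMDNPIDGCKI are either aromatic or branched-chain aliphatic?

4

Aromatic: F, W, Y. Branched-chain aliphatic: I, L, V.
Aromatic residues here: W3 (1).
Branched-chain aliphatic residues here: V11, I20, I25 (3).
The two groups share no amino acid, so total = 1 + 3 = 4.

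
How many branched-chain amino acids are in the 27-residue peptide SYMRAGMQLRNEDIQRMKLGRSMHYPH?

3

V, L, and I make up the branched-chain aliphatic group.
Matching residues: L9, I14, L19.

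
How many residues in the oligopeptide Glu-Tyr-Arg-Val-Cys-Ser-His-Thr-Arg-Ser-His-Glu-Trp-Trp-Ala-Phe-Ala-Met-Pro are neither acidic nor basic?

Acidic: D, E. Basic: K, R, H. All other residues are neither.
Matching residues: Tyr2, Val4, Cys5, Ser6, Thr8, Ser10, Trp13, Trp14, Ala15, Phe16, Ala17, Met18, Pro19.

13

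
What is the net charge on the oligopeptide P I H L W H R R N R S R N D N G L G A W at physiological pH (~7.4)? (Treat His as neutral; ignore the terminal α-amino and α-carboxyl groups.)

Near pH 7.4, K and R contribute +1 each, D and E contribute −1 each, and every other side chain (His included, as stated) is uncharged.
Positive (K, R): R7, R8, R10, R12 → +4.
Negative (D, E): D14 → −1.
Net charge = (+4) + (−1) = +3.

+3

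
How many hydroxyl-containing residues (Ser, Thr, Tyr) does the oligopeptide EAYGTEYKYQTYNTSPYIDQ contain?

Matching residues: Y3, T5, Y7, Y9, T11, Y12, T14, S15, Y17.

9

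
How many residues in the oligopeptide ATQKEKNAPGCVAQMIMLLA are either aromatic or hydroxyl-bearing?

1

Aromatic: F, W, Y. Hydroxyl-bearing: S, T, Y.
Aromatic residues here: none (0).
Hydroxyl-bearing residues here: T2 (1).
(Y belongs to both groups, but none appear in this sequence.) Total = 0 + 1 = 1.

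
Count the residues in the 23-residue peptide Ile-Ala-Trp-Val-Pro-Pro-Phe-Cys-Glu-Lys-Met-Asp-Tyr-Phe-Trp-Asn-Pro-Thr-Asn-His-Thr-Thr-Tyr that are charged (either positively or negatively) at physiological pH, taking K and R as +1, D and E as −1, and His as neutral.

3

Charged side chains at pH ~7.4: K, R (positive); D, E (negative).
Matching residues: Glu9, Lys10, Asp12.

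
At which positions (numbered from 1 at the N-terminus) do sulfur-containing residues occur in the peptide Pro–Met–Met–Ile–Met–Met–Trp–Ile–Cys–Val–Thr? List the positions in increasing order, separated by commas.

2, 3, 5, 6, 9

Cysteine (C, thiol) and methionine (M, thioether) are the two sulfur-containing amino acids.
Matching residues: Met2, Met3, Met5, Met6, Cys9.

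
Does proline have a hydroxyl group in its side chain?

No

Serine (S), threonine (T), and tyrosine (Y) each carry a hydroxyl group on the side chain.
Proline is not in this group.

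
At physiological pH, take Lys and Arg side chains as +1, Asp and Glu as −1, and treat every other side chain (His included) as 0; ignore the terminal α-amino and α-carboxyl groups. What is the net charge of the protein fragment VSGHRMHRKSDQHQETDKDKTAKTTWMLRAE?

+2

Positive (K, R): R5, R8, K9, K18, K20, K23, R29 → +7.
Negative (D, E): D11, E15, D17, D19, E31 → −5.
Net charge = (+7) + (−5) = +2.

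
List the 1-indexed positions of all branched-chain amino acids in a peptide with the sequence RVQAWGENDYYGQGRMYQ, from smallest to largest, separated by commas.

Valine (V), leucine (L), and isoleucine (I) are the branched-chain amino acids.
Matching residues: V2.

2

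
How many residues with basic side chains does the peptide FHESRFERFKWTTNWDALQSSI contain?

4

The basic amino acids are Lys (K), Arg (R), and His (H).
Matching residues: H2, R5, R8, K10.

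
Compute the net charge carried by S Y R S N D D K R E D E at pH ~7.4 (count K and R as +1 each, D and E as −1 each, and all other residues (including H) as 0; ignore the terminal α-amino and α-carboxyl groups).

-2

Positive (K, R): R3, K8, R9 → +3.
Negative (D, E): D6, D7, E10, D11, E12 → −5.
Net charge = (+3) + (−5) = −2.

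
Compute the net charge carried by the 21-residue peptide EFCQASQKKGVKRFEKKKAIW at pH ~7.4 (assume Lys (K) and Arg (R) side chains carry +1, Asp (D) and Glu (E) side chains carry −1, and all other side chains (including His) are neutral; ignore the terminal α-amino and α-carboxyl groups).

+5

Positive (K, R): K8, K9, K12, R13, K16, K17, K18 → +7.
Negative (D, E): E1, E15 → −2.
Net charge = (+7) + (−2) = +5.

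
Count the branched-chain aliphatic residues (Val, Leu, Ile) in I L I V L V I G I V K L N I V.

12

Matching residues: I1, L2, I3, V4, L5, V6, I7, I9, V10, L12, I14, V15.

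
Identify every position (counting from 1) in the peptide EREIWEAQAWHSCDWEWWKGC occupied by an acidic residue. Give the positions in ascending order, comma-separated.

1, 3, 6, 14, 16

Only D (aspartate) and E (glutamate) carry a side-chain carboxylic acid.
Matching residues: E1, E3, E6, D14, E16.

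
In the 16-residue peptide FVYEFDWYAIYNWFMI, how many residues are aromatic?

F, W, and Y each carry an aromatic ring on the side chain.
Matching residues: F1, Y3, F5, W7, Y8, Y11, W13, F14.

8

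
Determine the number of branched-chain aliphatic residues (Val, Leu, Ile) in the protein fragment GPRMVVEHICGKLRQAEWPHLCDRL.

6

Matching residues: V5, V6, I9, L13, L21, L25.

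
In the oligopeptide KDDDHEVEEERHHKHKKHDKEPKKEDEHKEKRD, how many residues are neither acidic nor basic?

Acidic: D, E. Basic: K, R, H. All other residues are neither.
Matching residues: V7, P22.

2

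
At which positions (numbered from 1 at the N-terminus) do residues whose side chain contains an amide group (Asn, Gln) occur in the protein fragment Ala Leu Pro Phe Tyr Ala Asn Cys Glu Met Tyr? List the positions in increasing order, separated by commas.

7

Matching residues: Asn7.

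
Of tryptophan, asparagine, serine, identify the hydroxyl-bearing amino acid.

serine

The –OH-bearing residues are Ser, Thr (aliphatic alcohols), and Tyr (phenol).
Of the listed options, only serine belongs to this group.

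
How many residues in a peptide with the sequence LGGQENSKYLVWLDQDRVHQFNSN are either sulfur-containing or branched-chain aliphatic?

Sulfur-containing: C, M. Branched-chain aliphatic: I, L, V.
Sulfur-containing residues here: none (0).
Branched-chain aliphatic residues here: L1, L10, V11, L13, V18 (5).
The two groups share no amino acid, so total = 0 + 5 = 5.

5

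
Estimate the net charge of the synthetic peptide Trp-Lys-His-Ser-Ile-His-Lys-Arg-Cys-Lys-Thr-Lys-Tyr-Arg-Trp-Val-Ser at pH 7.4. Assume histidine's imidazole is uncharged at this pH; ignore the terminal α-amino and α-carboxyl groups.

Near pH 7.4, K and R contribute +1 each, D and E contribute −1 each, and every other side chain (His included, as stated) is uncharged.
Positive (K, R): Lys2, Lys7, Arg8, Lys10, Lys12, Arg14 → +6.
Negative (D, E): none → −0.
Net charge = (+6) + (−0) = +6.

+6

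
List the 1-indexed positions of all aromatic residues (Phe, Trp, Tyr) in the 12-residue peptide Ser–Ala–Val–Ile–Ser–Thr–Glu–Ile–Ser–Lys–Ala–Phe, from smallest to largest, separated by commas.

12

Matching residues: Phe12.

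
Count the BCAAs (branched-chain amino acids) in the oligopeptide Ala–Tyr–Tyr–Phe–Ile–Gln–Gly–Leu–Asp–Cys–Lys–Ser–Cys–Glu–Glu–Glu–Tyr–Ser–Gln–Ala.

2

Valine (V), leucine (L), and isoleucine (I) are the branched-chain amino acids.
Matching residues: Ile5, Leu8.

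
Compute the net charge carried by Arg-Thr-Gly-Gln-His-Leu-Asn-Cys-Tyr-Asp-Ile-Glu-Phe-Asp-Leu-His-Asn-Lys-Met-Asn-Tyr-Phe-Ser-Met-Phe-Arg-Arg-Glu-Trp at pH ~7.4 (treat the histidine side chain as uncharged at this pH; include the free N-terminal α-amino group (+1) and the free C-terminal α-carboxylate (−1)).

0

At pH ~7.4 the Lys and Arg side chains are protonated (+1), the Asp and Glu side chains are deprotonated (−1), and with His taken as neutral all other side chains carry no charge.
Positive (K, R): Arg1, Lys18, Arg26, Arg27 → +4.
Negative (D, E): Asp10, Glu12, Asp14, Glu28 → −4.
The N-terminus (+1) and C-terminus (−1) cancel.
Net charge = (+4) + (−4) = 0.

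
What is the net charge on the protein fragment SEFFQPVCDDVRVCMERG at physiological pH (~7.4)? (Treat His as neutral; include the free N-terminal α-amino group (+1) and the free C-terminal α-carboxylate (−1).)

Near pH 7.4, K and R contribute +1 each, D and E contribute −1 each, and every other side chain (His included, as stated) is uncharged.
Positive (K, R): R12, R17 → +2.
Negative (D, E): E2, D9, D10, E16 → −4.
The N-terminus (+1) and C-terminus (−1) cancel.
Net charge = (+2) + (−4) = −2.

-2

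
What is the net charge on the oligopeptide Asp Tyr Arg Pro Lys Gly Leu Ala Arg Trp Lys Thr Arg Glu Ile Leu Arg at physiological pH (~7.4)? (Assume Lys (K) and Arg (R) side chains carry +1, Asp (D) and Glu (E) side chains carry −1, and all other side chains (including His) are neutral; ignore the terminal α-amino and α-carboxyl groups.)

+4

Positive (K, R): Arg3, Lys5, Arg9, Lys11, Arg13, Arg17 → +6.
Negative (D, E): Asp1, Glu14 → −2.
Net charge = (+6) + (−2) = +4.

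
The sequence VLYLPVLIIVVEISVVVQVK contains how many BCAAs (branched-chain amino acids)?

Valine (V), leucine (L), and isoleucine (I) are the branched-chain amino acids.
Matching residues: V1, L2, L4, V6, L7, I8, I9, V10, V11, I13, V15, V16, V17, V19.

14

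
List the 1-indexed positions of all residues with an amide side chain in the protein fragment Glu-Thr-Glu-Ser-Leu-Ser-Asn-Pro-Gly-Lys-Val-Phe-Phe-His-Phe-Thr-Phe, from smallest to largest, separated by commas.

The amide-side-chain residues are Asn (N) and Gln (Q).
Matching residues: Asn7.

7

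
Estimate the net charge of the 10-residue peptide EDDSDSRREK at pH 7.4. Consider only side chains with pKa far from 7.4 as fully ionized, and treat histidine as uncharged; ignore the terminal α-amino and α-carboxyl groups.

The side chains ionized at physiological pH are Lys/Arg (+1) and Asp/Glu (−1); with His treated as neutral, nothing else contributes.
Positive (K, R): R7, R8, K10 → +3.
Negative (D, E): E1, D2, D3, D5, E9 → −5.
Net charge = (+3) + (−5) = −2.

-2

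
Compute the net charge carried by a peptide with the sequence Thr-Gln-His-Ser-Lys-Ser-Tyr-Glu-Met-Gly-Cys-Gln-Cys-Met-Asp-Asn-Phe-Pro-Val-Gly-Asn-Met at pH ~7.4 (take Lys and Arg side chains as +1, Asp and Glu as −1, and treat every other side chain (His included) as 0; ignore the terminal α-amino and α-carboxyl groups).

-1

Positive (K, R): Lys5 → +1.
Negative (D, E): Glu8, Asp15 → −2.
Net charge = (+1) + (−2) = −1.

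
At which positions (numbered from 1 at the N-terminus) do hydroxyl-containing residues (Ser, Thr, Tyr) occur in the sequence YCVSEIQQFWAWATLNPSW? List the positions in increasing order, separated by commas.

Matching residues: Y1, S4, T14, S18.

1, 4, 14, 18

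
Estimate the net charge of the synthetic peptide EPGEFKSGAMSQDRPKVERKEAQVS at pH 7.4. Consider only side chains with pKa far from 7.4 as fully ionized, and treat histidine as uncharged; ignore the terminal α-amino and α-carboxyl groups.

0

At pH ~7.4 the Lys and Arg side chains are protonated (+1), the Asp and Glu side chains are deprotonated (−1), and with His taken as neutral all other side chains carry no charge.
Positive (K, R): K6, R14, K16, R19, K20 → +5.
Negative (D, E): E1, E4, D13, E18, E21 → −5.
Net charge = (+5) + (−5) = 0.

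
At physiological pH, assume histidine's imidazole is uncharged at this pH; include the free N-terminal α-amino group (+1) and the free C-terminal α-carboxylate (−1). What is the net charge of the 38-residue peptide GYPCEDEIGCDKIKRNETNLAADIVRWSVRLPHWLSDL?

-2

Near pH 7.4, K and R contribute +1 each, D and E contribute −1 each, and every other side chain (His included, as stated) is uncharged.
Positive (K, R): K12, K14, R15, R26, R30 → +5.
Negative (D, E): E5, D6, E7, D11, E17, D23, D37 → −7.
The N-terminus (+1) and C-terminus (−1) cancel.
Net charge = (+5) + (−7) = −2.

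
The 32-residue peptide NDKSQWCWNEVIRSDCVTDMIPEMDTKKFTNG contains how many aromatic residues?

F, W, and Y each carry an aromatic ring on the side chain.
Matching residues: W6, W8, F29.

3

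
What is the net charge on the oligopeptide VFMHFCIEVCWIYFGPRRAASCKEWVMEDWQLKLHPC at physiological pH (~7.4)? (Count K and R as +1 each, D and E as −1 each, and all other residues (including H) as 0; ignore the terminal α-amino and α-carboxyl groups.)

0

Positive (K, R): R17, R18, K23, K33 → +4.
Negative (D, E): E8, E24, E28, D29 → −4.
Net charge = (+4) + (−4) = 0.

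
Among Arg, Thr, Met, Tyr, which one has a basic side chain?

Arg

K, R, and H are the three residues with basic side chains (ε-amine, guanidinium, and imidazole respectively).
Of the listed options, only Arg belongs to this group.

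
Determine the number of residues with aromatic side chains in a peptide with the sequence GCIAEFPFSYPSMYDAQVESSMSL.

4

The aromatic amino acids are Phe (F, benzyl), Trp (W, indole), and Tyr (Y, phenol).
Matching residues: F6, F8, Y10, Y14.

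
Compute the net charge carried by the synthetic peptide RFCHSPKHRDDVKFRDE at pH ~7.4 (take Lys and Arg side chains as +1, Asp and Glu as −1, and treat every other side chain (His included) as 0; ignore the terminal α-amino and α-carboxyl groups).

+1

Positive (K, R): R1, K7, R9, K13, R15 → +5.
Negative (D, E): D10, D11, D16, E17 → −4.
Net charge = (+5) + (−4) = +1.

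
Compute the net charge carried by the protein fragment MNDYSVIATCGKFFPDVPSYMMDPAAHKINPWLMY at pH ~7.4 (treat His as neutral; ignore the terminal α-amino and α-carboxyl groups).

Near pH 7.4, K and R contribute +1 each, D and E contribute −1 each, and every other side chain (His included, as stated) is uncharged.
Positive (K, R): K12, K28 → +2.
Negative (D, E): D3, D16, D23 → −3.
Net charge = (+2) + (−3) = −1.

-1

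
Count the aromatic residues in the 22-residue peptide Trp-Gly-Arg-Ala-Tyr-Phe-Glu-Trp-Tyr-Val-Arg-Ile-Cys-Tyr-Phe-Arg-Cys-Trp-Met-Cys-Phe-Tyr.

F, W, and Y each carry an aromatic ring on the side chain.
Matching residues: Trp1, Tyr5, Phe6, Trp8, Tyr9, Tyr14, Phe15, Trp18, Phe21, Tyr22.

10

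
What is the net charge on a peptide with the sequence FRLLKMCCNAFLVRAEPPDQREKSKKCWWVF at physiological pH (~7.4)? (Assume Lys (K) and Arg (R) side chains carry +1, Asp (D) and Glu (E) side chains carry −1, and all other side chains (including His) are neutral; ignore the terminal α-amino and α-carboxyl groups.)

Positive (K, R): R2, K5, R14, R21, K23, K25, K26 → +7.
Negative (D, E): E16, D19, E22 → −3.
Net charge = (+7) + (−3) = +4.

+4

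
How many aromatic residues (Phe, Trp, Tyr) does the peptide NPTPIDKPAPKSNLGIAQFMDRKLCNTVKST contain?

Matching residues: F19.

1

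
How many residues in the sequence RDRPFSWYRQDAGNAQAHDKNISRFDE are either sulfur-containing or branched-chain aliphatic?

Sulfur-containing: C, M. Branched-chain aliphatic: I, L, V.
Sulfur-containing residues here: none (0).
Branched-chain aliphatic residues here: I22 (1).
The two groups share no amino acid, so total = 0 + 1 = 1.

1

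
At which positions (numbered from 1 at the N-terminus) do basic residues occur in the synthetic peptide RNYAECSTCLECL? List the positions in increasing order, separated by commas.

1

The basic amino acids are Lys (K), Arg (R), and His (H).
Matching residues: R1.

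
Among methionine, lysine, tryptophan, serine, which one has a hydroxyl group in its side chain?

Serine (S), threonine (T), and tyrosine (Y) each carry a hydroxyl group on the side chain.
Of the listed options, only serine belongs to this group.

serine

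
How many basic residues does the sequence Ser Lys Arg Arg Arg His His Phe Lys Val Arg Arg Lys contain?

K, R, and H are the three residues with basic side chains (ε-amine, guanidinium, and imidazole respectively).
Matching residues: Lys2, Arg3, Arg4, Arg5, His6, His7, Lys9, Arg11, Arg12, Lys13.

10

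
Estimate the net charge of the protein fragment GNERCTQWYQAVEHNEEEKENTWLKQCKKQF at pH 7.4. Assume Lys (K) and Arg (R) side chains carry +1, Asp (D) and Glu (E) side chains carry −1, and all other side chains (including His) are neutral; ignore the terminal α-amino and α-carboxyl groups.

Positive (K, R): R4, K19, K25, K28, K29 → +5.
Negative (D, E): E3, E13, E16, E17, E18, E20 → −6.
Net charge = (+5) + (−6) = −1.

-1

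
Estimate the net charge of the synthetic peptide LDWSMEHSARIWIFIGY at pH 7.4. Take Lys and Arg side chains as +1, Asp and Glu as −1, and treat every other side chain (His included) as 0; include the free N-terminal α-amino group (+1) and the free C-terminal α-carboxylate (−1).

Positive (K, R): R10 → +1.
Negative (D, E): D2, E6 → −2.
The N-terminus (+1) and C-terminus (−1) cancel.
Net charge = (+1) + (−2) = −1.

-1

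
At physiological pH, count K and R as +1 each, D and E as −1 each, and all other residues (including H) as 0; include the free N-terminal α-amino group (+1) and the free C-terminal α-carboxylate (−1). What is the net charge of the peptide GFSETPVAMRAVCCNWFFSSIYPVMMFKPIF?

Positive (K, R): R10, K28 → +2.
Negative (D, E): E4 → −1.
The N-terminus (+1) and C-terminus (−1) cancel.
Net charge = (+2) + (−1) = +1.

+1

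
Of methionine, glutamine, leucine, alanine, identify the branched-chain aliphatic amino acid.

leucine

The BCAAs are Val, Leu, and Ile — aliphatic side chains with a branch point.
Of the listed options, only leucine belongs to this group.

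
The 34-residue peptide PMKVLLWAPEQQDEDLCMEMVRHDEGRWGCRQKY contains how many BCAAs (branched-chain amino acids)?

5

V, L, and I make up the branched-chain aliphatic group.
Matching residues: V4, L5, L6, L16, V21.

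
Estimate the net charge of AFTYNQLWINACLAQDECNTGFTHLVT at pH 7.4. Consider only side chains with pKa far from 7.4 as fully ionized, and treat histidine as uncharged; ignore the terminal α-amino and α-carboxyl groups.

-2

The side chains ionized at physiological pH are Lys/Arg (+1) and Asp/Glu (−1); with His treated as neutral, nothing else contributes.
Positive (K, R): none → +0.
Negative (D, E): D16, E17 → −2.
Net charge = (+0) + (−2) = −2.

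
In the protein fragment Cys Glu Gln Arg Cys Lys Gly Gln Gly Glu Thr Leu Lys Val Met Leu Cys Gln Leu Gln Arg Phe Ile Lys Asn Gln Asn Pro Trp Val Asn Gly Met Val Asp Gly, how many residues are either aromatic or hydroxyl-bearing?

3

Aromatic: F, W, Y. Hydroxyl-bearing: S, T, Y.
Aromatic residues here: Phe22, Trp29 (2).
Hydroxyl-bearing residues here: Thr11 (1).
(Y belongs to both groups, but none appear in this sequence.) Total = 2 + 1 = 3.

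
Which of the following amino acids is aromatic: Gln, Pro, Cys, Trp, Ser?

The aromatic amino acids are Phe (F, benzyl), Trp (W, indole), and Tyr (Y, phenol).
Of the listed options, only Trp belongs to this group.

Trp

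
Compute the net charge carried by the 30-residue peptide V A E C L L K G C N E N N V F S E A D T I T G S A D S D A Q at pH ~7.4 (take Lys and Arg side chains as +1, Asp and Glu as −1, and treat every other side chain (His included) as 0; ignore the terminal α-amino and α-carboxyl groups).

-5

Positive (K, R): K7 → +1.
Negative (D, E): E3, E11, E17, D19, D26, D28 → −6.
Net charge = (+1) + (−6) = −5.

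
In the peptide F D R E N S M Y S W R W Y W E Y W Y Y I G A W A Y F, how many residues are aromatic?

13

The aromatic amino acids are Phe (F, benzyl), Trp (W, indole), and Tyr (Y, phenol).
Matching residues: F1, Y8, W10, W12, Y13, W14, Y16, W17, Y18, Y19, W23, Y25, F26.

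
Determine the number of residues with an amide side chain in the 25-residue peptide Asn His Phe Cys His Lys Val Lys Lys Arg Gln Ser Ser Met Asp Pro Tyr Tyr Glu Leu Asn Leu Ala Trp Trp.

3

The amide-side-chain residues are Asn (N) and Gln (Q).
Matching residues: Asn1, Gln11, Asn21.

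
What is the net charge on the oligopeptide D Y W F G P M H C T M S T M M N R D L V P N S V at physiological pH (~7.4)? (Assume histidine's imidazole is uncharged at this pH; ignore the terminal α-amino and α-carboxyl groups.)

-1

At pH ~7.4 the Lys and Arg side chains are protonated (+1), the Asp and Glu side chains are deprotonated (−1), and with His taken as neutral all other side chains carry no charge.
Positive (K, R): R17 → +1.
Negative (D, E): D1, D18 → −2.
Net charge = (+1) + (−2) = −1.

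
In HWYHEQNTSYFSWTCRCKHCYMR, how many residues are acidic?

Aspartate (D) and glutamate (E) have carboxylic-acid side chains and are the acidic amino acids.
Matching residues: E5.

1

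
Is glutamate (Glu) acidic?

Only D (aspartate) and E (glutamate) carry a side-chain carboxylic acid.
Glutamate is in this group.

Yes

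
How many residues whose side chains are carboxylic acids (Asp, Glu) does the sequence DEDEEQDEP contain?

Matching residues: D1, E2, D3, E4, E5, D7, E8.

7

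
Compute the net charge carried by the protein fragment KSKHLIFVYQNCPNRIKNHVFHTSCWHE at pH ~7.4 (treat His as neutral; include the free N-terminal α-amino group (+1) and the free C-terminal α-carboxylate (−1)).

The side chains ionized at physiological pH are Lys/Arg (+1) and Asp/Glu (−1); with His treated as neutral, nothing else contributes.
Positive (K, R): K1, K3, R15, K17 → +4.
Negative (D, E): E28 → −1.
The N-terminus (+1) and C-terminus (−1) cancel.
Net charge = (+4) + (−1) = +3.

+3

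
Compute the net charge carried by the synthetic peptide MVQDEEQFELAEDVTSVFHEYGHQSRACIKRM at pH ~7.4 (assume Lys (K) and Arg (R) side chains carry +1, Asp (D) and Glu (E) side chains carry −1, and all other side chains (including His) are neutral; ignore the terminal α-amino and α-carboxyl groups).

Positive (K, R): R26, K30, R31 → +3.
Negative (D, E): D4, E5, E6, E9, E12, D13, E20 → −7.
Net charge = (+3) + (−7) = −4.

-4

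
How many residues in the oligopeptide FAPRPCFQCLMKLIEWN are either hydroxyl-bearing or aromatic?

3

Hydroxyl-bearing: S, T, Y. Aromatic: F, W, Y.
Hydroxyl-bearing residues here: none (0).
Aromatic residues here: F1, F7, W16 (3).
(Y belongs to both groups, but none appear in this sequence.) Total = 0 + 3 = 3.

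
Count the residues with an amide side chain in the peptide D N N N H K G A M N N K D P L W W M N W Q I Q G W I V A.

8

The amide-side-chain residues are Asn (N) and Gln (Q).
Matching residues: N2, N3, N4, N10, N11, N19, Q21, Q23.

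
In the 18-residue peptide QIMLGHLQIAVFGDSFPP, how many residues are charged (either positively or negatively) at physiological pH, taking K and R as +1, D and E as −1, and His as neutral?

Charged side chains at pH ~7.4: K, R (positive); D, E (negative).
Matching residues: D14.

1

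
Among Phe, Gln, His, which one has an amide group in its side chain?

Only N (asparagine) and Q (glutamine) carry a side-chain carboxamide.
Of the listed options, only Gln belongs to this group.

Gln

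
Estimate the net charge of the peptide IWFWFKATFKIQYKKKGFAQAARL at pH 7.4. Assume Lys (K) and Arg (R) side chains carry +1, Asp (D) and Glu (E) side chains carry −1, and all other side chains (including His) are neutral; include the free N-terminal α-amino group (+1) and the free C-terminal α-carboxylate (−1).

+6

Positive (K, R): K6, K10, K14, K15, K16, R23 → +6.
Negative (D, E): none → −0.
The N-terminus (+1) and C-terminus (−1) cancel.
Net charge = (+6) + (−0) = +6.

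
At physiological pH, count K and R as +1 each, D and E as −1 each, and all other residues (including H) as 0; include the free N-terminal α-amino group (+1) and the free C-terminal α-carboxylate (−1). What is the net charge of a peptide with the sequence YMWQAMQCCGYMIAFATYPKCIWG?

+1

Positive (K, R): K20 → +1.
Negative (D, E): none → −0.
The N-terminus (+1) and C-terminus (−1) cancel.
Net charge = (+1) + (−0) = +1.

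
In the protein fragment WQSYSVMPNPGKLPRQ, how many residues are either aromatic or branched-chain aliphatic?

4

Aromatic: F, W, Y. Branched-chain aliphatic: I, L, V.
Aromatic residues here: W1, Y4 (2).
Branched-chain aliphatic residues here: V6, L13 (2).
The two groups share no amino acid, so total = 2 + 2 = 4.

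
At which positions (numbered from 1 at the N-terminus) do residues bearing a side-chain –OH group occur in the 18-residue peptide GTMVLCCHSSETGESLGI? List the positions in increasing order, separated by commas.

2, 9, 10, 12, 15

Serine (S), threonine (T), and tyrosine (Y) each carry a hydroxyl group on the side chain.
Matching residues: T2, S9, S10, T12, S15.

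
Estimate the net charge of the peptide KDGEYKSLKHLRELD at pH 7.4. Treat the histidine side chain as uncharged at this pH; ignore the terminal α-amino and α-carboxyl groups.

Near pH 7.4, K and R contribute +1 each, D and E contribute −1 each, and every other side chain (His included, as stated) is uncharged.
Positive (K, R): K1, K6, K9, R12 → +4.
Negative (D, E): D2, E4, E13, D15 → −4.
Net charge = (+4) + (−4) = 0.

0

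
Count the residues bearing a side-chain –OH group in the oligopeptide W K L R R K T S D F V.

2

Serine (S), threonine (T), and tyrosine (Y) each carry a hydroxyl group on the side chain.
Matching residues: T7, S8.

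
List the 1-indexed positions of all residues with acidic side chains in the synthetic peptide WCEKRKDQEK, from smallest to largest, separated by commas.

3, 7, 9

Aspartate (D) and glutamate (E) have carboxylic-acid side chains and are the acidic amino acids.
Matching residues: E3, D7, E9.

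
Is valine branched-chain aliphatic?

Yes

Valine (V), leucine (L), and isoleucine (I) are the branched-chain amino acids.
Valine is in this group.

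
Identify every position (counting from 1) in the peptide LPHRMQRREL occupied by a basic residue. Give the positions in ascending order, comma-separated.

3, 4, 7, 8

The basic amino acids are Lys (K), Arg (R), and His (H).
Matching residues: H3, R4, R7, R8.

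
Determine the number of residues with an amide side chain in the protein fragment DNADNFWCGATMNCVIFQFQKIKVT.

Only N (asparagine) and Q (glutamine) carry a side-chain carboxamide.
Matching residues: N2, N5, N13, Q18, Q20.

5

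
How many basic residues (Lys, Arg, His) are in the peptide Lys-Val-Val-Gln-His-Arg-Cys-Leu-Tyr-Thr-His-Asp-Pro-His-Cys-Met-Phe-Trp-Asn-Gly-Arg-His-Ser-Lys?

Matching residues: Lys1, His5, Arg6, His11, His14, Arg21, His22, Lys24.

8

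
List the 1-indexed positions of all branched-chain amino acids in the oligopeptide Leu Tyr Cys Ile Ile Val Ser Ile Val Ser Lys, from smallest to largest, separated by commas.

1, 4, 5, 6, 8, 9

The BCAAs are Val, Leu, and Ile — aliphatic side chains with a branch point.
Matching residues: Leu1, Ile4, Ile5, Val6, Ile8, Val9.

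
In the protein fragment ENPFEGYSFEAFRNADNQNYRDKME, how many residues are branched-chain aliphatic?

0

The BCAAs are Val, Leu, and Ile — aliphatic side chains with a branch point.
None of the 25 residues belong to this group.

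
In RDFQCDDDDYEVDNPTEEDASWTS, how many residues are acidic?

10

Aspartate (D) and glutamate (E) have carboxylic-acid side chains and are the acidic amino acids.
Matching residues: D2, D6, D7, D8, D9, E11, D13, E17, E18, D19.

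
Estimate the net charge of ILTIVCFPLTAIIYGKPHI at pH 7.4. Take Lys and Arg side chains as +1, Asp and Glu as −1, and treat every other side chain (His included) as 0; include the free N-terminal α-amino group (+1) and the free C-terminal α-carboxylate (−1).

Positive (K, R): K16 → +1.
Negative (D, E): none → −0.
The N-terminus (+1) and C-terminus (−1) cancel.
Net charge = (+1) + (−0) = +1.

+1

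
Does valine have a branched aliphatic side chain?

Yes

V, L, and I make up the branched-chain aliphatic group.
Valine is in this group.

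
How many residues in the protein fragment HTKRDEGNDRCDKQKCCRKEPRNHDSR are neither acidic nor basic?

10

Acidic: D, E. Basic: K, R, H. All other residues are neither.
Matching residues: T2, G7, N8, C11, Q14, C16, C17, P21, N23, S26.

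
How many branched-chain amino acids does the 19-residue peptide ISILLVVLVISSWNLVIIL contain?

14

Valine (V), leucine (L), and isoleucine (I) are the branched-chain amino acids.
Matching residues: I1, I3, L4, L5, V6, V7, L8, V9, I10, L15, V16, I17, I18, L19.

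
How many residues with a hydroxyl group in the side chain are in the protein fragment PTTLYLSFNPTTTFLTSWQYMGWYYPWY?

S, T, and Y are the three residues with a side-chain hydroxyl.
Matching residues: T2, T3, Y5, S7, T11, T12, T13, T16, S17, Y20, Y24, Y25, Y28.

13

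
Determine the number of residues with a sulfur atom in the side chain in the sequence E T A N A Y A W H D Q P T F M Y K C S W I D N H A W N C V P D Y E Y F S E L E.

3

The sulfur-bearing residues are cysteine (–SH) and methionine (–S–CH₃).
Matching residues: M15, C18, C28.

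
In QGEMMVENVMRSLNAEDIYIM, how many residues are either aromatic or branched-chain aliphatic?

6

Aromatic: F, W, Y. Branched-chain aliphatic: I, L, V.
Aromatic residues here: Y19 (1).
Branched-chain aliphatic residues here: V6, V9, L13, I18, I20 (5).
The two groups share no amino acid, so total = 1 + 5 = 6.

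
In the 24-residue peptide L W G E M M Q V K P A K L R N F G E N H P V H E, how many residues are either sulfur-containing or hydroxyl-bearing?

Sulfur-containing: C, M. Hydroxyl-bearing: S, T, Y.
Sulfur-containing residues here: M5, M6 (2).
Hydroxyl-bearing residues here: none (0).
The two groups share no amino acid, so total = 2 + 0 = 2.

2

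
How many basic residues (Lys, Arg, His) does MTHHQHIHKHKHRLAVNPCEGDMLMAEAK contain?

10

Matching residues: H3, H4, H6, H8, K9, H10, K11, H12, R13, K29.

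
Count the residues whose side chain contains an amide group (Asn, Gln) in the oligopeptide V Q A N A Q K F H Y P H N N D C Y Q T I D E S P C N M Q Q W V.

9

Matching residues: Q2, N4, Q6, N13, N14, Q18, N26, Q28, Q29.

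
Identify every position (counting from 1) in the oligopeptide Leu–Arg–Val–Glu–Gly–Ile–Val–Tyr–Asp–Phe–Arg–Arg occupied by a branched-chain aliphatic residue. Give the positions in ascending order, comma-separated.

V, L, and I make up the branched-chain aliphatic group.
Matching residues: Leu1, Val3, Ile6, Val7.

1, 3, 6, 7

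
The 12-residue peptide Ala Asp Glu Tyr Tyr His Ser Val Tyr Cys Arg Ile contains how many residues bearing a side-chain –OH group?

4

The –OH-bearing residues are Ser, Thr (aliphatic alcohols), and Tyr (phenol).
Matching residues: Tyr4, Tyr5, Ser7, Tyr9.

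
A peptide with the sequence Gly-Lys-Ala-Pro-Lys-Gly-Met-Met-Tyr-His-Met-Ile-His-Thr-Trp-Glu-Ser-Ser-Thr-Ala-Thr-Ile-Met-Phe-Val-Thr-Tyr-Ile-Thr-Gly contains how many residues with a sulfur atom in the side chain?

Only Cys (C) and Met (M) have a sulfur atom in the side chain.
Matching residues: Met7, Met8, Met11, Met23.

4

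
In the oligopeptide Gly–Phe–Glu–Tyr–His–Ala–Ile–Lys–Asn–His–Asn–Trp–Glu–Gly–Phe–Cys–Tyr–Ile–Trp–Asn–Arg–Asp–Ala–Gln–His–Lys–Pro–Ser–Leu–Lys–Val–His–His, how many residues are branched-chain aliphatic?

The BCAAs are Val, Leu, and Ile — aliphatic side chains with a branch point.
Matching residues: Ile7, Ile18, Leu29, Val31.

4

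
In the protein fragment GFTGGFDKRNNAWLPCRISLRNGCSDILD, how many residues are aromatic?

F, W, and Y each carry an aromatic ring on the side chain.
Matching residues: F2, F6, W13.

3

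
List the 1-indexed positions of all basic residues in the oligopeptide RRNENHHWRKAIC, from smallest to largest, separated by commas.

Lysine (K), arginine (R), and histidine (H) have basic, nitrogen-containing side chains.
Matching residues: R1, R2, H6, H7, R9, K10.

1, 2, 6, 7, 9, 10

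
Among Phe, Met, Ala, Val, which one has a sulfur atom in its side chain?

The sulfur-bearing residues are cysteine (–SH) and methionine (–S–CH₃).
Of the listed options, only Met belongs to this group.

Met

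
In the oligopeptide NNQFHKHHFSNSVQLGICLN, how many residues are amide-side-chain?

6

Only N (asparagine) and Q (glutamine) carry a side-chain carboxamide.
Matching residues: N1, N2, Q3, N11, Q14, N20.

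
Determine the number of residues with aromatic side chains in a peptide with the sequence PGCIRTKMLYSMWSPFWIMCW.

5

Phenylalanine (F), tryptophan (W), and tyrosine (Y) have aromatic ring side chains.
Matching residues: Y10, W13, F16, W17, W21.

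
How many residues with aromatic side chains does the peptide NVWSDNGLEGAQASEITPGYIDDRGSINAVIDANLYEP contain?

F, W, and Y each carry an aromatic ring on the side chain.
Matching residues: W3, Y20, Y36.

3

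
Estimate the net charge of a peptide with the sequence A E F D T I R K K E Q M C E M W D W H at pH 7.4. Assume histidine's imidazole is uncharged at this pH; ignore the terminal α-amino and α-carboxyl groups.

The side chains ionized at physiological pH are Lys/Arg (+1) and Asp/Glu (−1); with His treated as neutral, nothing else contributes.
Positive (K, R): R7, K8, K9 → +3.
Negative (D, E): E2, D4, E10, E14, D17 → −5.
Net charge = (+3) + (−5) = −2.

-2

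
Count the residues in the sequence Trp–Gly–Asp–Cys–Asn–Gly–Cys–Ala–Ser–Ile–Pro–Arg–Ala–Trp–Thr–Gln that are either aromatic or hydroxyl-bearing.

Aromatic: F, W, Y. Hydroxyl-bearing: S, T, Y.
Aromatic residues here: Trp1, Trp14 (2).
Hydroxyl-bearing residues here: Ser9, Thr15 (2).
(Y belongs to both groups, but none appear in this sequence.) Total = 2 + 2 = 4.

4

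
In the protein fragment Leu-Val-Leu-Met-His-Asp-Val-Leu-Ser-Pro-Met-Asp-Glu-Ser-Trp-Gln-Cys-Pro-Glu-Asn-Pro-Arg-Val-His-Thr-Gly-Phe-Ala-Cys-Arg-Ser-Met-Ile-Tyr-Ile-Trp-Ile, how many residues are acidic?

Aspartate (D) and glutamate (E) have carboxylic-acid side chains and are the acidic amino acids.
Matching residues: Asp6, Asp12, Glu13, Glu19.

4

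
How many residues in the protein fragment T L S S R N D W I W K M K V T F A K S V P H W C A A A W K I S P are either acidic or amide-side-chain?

2

Acidic: D, E. Amide-side-chain: N, Q.
Acidic residues here: D7 (1).
Amide-side-chain residues here: N6 (1).
The two groups share no amino acid, so total = 1 + 1 = 2.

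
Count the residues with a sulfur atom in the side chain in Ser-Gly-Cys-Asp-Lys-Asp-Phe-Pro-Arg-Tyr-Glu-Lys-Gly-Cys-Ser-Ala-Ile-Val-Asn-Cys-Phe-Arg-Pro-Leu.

3

Only Cys (C) and Met (M) have a sulfur atom in the side chain.
Matching residues: Cys3, Cys14, Cys20.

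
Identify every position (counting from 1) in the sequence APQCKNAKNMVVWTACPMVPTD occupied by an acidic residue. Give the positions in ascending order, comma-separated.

Only D (aspartate) and E (glutamate) carry a side-chain carboxylic acid.
Matching residues: D22.

22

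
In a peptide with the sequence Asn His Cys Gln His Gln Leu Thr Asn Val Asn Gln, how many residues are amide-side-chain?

6

Only N (asparagine) and Q (glutamine) carry a side-chain carboxamide.
Matching residues: Asn1, Gln4, Gln6, Asn9, Asn11, Gln12.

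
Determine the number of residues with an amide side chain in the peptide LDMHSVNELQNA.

3

Asparagine (N) and glutamine (Q) have uncharged amide side chains.
Matching residues: N7, Q10, N11.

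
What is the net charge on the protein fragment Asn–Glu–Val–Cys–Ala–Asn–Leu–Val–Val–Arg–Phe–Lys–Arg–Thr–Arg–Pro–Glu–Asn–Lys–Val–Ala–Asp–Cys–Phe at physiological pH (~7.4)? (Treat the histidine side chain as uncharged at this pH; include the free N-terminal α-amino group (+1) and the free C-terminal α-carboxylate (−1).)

At pH ~7.4 the Lys and Arg side chains are protonated (+1), the Asp and Glu side chains are deprotonated (−1), and with His taken as neutral all other side chains carry no charge.
Positive (K, R): Arg10, Lys12, Arg13, Arg15, Lys19 → +5.
Negative (D, E): Glu2, Glu17, Asp22 → −3.
The N-terminus (+1) and C-terminus (−1) cancel.
Net charge = (+5) + (−3) = +2.

+2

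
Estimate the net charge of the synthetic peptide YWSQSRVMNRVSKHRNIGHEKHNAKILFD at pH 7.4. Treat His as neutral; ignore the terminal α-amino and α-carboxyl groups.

+4

The side chains ionized at physiological pH are Lys/Arg (+1) and Asp/Glu (−1); with His treated as neutral, nothing else contributes.
Positive (K, R): R6, R10, K13, R15, K21, K25 → +6.
Negative (D, E): E20, D29 → −2.
Net charge = (+6) + (−2) = +4.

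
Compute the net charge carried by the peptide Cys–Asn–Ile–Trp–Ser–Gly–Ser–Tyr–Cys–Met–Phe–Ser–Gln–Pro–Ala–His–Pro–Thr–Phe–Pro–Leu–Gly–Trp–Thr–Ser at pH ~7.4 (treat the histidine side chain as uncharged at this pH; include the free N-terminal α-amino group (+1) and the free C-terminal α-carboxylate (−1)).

0

At pH ~7.4 the Lys and Arg side chains are protonated (+1), the Asp and Glu side chains are deprotonated (−1), and with His taken as neutral all other side chains carry no charge.
Positive (K, R): none → +0.
Negative (D, E): none → −0.
The N-terminus (+1) and C-terminus (−1) cancel.
Net charge = (+0) + (−0) = 0.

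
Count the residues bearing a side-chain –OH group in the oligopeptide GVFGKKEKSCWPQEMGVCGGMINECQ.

S, T, and Y are the three residues with a side-chain hydroxyl.
Matching residues: S9.

1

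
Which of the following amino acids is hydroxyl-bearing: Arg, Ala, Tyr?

Tyr

The –OH-bearing residues are Ser, Thr (aliphatic alcohols), and Tyr (phenol).
Of the listed options, only Tyr belongs to this group.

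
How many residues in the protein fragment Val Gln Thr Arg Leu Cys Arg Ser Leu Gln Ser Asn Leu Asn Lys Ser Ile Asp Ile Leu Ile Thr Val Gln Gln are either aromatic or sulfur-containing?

Aromatic: F, W, Y. Sulfur-containing: C, M.
Aromatic residues here: none (0).
Sulfur-containing residues here: Cys6 (1).
The two groups share no amino acid, so total = 0 + 1 = 1.

1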